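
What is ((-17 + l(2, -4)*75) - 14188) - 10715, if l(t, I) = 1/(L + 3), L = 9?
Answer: -99655/4 ≈ -24914.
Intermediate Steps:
l(t, I) = 1/12 (l(t, I) = 1/(9 + 3) = 1/12)
((-17 + l(2, -4)*75) - 14188) - 10715 = ((-17 + (1/12)*75) - 14188) - 10715 = ((-17 + 25/4) - 14188) - 10715 = (-43/4 - 14188) - 10715 = -56795/4 - 10715 = -99655/4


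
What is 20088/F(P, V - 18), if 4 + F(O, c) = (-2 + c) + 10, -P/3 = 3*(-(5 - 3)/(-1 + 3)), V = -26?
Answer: -2511/5 ≈ -502.20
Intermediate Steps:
P = 9 (P = -9*(-(5 - 3)/(-1 + 3)) = -9*(-2/2) = -9*(-1*1) = -9*(-1) = -3*(-3) = 9)
F(O, c) = 4 + c (F(O, c) = -4 + ((-2 + c) + 10) = -4 + (8 + c) = 4 + c)
20088/F(P, V - 18) = 20088/(4 + (-26 - 18)) = 20088/(4 - 44) = 20088/(-40) = 20088*(-1/40) = -2511/5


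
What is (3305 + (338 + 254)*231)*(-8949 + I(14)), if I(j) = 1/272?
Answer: -340916525239/272 ≈ -1.2534e+9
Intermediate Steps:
I(j) = 1/272
(3305 + (338 + 254)*231)*(-8949 + I(14)) = (3305 + (338 + 254)*231)*(-8949 + 1/272) = (3305 + 592*231)*(-2434127/272) = (3305 + 136752)*(-2434127/272) = 140057*(-2434127/272) = -340916525239/272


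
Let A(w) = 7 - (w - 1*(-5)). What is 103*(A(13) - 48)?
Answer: -6077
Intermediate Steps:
A(w) = 2 - w (A(w) = 7 - (w + 5) = 7 - (5 + w) = 7 + (-5 - w) = 2 - w)
103*(A(13) - 48) = 103*((2 - 1*13) - 48) = 103*((2 - 13) - 48) = 103*(-11 - 48) = 103*(-59) = -6077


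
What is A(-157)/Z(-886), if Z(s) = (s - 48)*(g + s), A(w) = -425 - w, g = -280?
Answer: -67/272261 ≈ -0.00024609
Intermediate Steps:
Z(s) = (-280 + s)*(-48 + s) (Z(s) = (s - 48)*(-280 + s) = (-48 + s)*(-280 + s) = (-280 + s)*(-48 + s))
A(-157)/Z(-886) = (-425 - 1*(-157))/(13440 + (-886)² - 328*(-886)) = (-425 + 157)/(13440 + 784996 + 290608) = -268/1089044 = -268*1/1089044 = -67/272261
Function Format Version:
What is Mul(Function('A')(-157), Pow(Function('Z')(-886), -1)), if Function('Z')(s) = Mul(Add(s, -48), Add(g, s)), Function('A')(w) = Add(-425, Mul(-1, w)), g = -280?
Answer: Rational(-67, 272261) ≈ -0.00024609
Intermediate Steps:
Function('Z')(s) = Mul(Add(-280, s), Add(-48, s)) (Function('Z')(s) = Mul(Add(s, -48), Add(-280, s)) = Mul(Add(-48, s), Add(-280, s)) = Mul(Add(-280, s), Add(-48, s)))
Mul(Function('A')(-157), Pow(Function('Z')(-886), -1)) = Mul(Add(-425, Mul(-1, -157)), Pow(Add(13440, Pow(-886, 2), Mul(-328, -886)), -1)) = Mul(Add(-425, 157), Pow(Add(13440, 784996, 290608), -1)) = Mul(-268, Pow(1089044, -1)) = Mul(-268, Rational(1, 1089044)) = Rational(-67, 272261)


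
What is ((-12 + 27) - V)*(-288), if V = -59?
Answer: -21312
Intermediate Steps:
((-12 + 27) - V)*(-288) = ((-12 + 27) - 1*(-59))*(-288) = (15 + 59)*(-288) = 74*(-288) = -21312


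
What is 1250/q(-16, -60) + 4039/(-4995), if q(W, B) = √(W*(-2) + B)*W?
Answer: -4039/4995 + 625*I*√7/112 ≈ -0.80861 + 14.764*I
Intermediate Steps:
q(W, B) = W*√(B - 2*W) (q(W, B) = √(-2*W + B)*W = √(B - 2*W)*W = W*√(B - 2*W))
1250/q(-16, -60) + 4039/(-4995) = 1250/((-16*√(-60 - 2*(-16)))) + 4039/(-4995) = 1250/((-16*√(-60 + 32))) + 4039*(-1/4995) = 1250/((-32*I*√7)) - 4039/4995 = 1250*(I*√7/224) - 4039/4995 = 625*I*√7/112 - 4039/4995 = -4039/4995 + 625*I*√7/112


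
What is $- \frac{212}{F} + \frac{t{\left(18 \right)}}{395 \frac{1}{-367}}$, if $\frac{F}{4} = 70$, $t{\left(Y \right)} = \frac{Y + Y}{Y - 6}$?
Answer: $- \frac{19601}{5530} \approx -3.5445$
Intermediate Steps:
$t{\left(Y \right)} = \frac{2 Y}{-6 + Y}$
$F = 280$ ($F = 4 \cdot 70 = 280$)
$- \frac{212}{F} + \frac{t{\left(18 \right)}}{395 \frac{1}{-367}} = - \frac{212}{280} + \frac{2 \cdot 18 \frac{1}{-6 + 18}}{395 \frac{1}{-367}} = \left(-212\right) \frac{1}{280} + \frac{2 \cdot 18 \cdot \frac{1}{12}}{395 \left(- \frac{1}{367}\right)} = - \frac{53}{70} + \frac{2 \cdot 18 \cdot \frac{1}{12}}{- \frac{395}{367}} = - \frac{53}{70} + 3 \left(- \frac{367}{395}\right) = - \frac{53}{70} - \frac{1101}{395} = - \frac{19601}{5530}$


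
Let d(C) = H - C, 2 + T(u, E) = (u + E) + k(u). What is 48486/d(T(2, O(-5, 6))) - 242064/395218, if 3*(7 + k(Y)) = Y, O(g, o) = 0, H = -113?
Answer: -14391270081/31617440 ≈ -455.17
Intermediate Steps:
k(Y) = -7 + Y/3
T(u, E) = -9 + E + 4*u/3 (T(u, E) = -2 + ((u + E) + (-7 + u/3)) = -2 + ((E + u) + (-7 + u/3)) = -2 + (-7 + E + 4*u/3) = -9 + E + 4*u/3)
d(C) = -113 - C
48486/d(T(2, O(-5, 6))) - 242064/395218 = 48486/(-113 - (-9 + 0 + (4/3)*2)) - 242064/395218 = 48486/(-113 - (-9 + 0 + 8/3)) - 242064*1/395218 = 48486/(-113 - 1*(-19/3)) - 121032/197609 = 48486/(-113 + 19/3) - 121032/197609 = 48486/(-320/3) - 121032/197609 = 48486*(-3/320) - 121032/197609 = -72729/160 - 121032/197609 = -14391270081/31617440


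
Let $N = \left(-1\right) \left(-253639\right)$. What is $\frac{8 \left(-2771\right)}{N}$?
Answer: $- \frac{22168}{253639} \approx -0.0874$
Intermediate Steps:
$N = 253639$
$\frac{8 \left(-2771\right)}{N} = \frac{8 \left(-2771\right)}{253639} = \left(-22168\right) \frac{1}{253639} = - \frac{22168}{253639}$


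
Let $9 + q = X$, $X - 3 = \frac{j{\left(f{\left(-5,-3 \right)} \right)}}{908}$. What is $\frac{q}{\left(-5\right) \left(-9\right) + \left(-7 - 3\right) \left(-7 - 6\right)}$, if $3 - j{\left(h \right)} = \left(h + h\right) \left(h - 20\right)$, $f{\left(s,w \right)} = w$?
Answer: $- \frac{5583}{158900} \approx -0.035135$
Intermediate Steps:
$j{\left(h \right)} = 3 - 2 h \left(-20 + h\right)$ ($j{\left(h \right)} = 3 - \left(h + h\right) \left(h - 20\right) = 3 - 2 h \left(-20 + h\right)$)
$X = \frac{2589}{908}$ ($X = 3 + \frac{3 - 2 \left(-3\right)^{2} + 40 \left(-3\right)}{908} = 3 + \left(3 - 18 - 120\right) \frac{1}{908} = 3 - \frac{135}{908} = \frac{2589}{908} \approx 2.8513$)
$q = - \frac{5583}{908}$ ($q = -9 + \frac{2589}{908} = - \frac{5583}{908} \approx -6.1487$)
$\frac{q}{\left(-5\right) \left(-9\right) + \left(-7 - 3\right) \left(-7 - 6\right)} = - \frac{5583}{908 \left(\left(-5\right) \left(-9\right) + \left(-7 - 3\right) \left(-7 - 6\right)\right)} = - \frac{5583}{908 \left(45 - -130\right)} = - \frac{5583}{908 \left(45 + 130\right)} = - \frac{5583}{908 \cdot 175} = \left(- \frac{5583}{908}\right) \frac{1}{175} = - \frac{5583}{158900}$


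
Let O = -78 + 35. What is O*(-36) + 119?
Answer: 1667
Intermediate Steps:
O = -43
O*(-36) + 119 = -43*(-36) + 119 = 1548 + 119 = 1667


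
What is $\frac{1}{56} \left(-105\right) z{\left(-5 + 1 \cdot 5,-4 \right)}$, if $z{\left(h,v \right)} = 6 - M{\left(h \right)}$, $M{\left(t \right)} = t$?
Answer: $- \frac{45}{4} \approx -11.25$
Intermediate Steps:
$z{\left(h,v \right)} = 6 - h$
$\frac{1}{56} \left(-105\right) z{\left(-5 + 1 \cdot 5,-4 \right)} = \frac{1}{56} \left(-105\right) \left(6 - \left(-5 + 1 \cdot 5\right)\right) = \frac{1}{56} \left(-105\right) \left(6 - \left(-5 + 5\right)\right) = - \frac{15 \left(6 - 0\right)}{8} = - \frac{15 \left(6 + 0\right)}{8} = \left(- \frac{15}{8}\right) 6 = - \frac{45}{4}$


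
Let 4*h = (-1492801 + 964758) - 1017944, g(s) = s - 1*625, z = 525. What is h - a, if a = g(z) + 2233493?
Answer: -10479559/4 ≈ -2.6199e+6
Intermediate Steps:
g(s) = -625 + s (g(s) = s - 625 = -625 + s)
a = 2233393 (a = (-625 + 525) + 2233493 = -100 + 2233493 = 2233393)
h = -1545987/4 (h = ((-1492801 + 964758) - 1017944)/4 = (-528043 - 1017944)/4 = (¼)*(-1545987) = -1545987/4 ≈ -3.8650e+5)
h - a = -1545987/4 - 1*2233393 = -1545987/4 - 2233393 = -10479559/4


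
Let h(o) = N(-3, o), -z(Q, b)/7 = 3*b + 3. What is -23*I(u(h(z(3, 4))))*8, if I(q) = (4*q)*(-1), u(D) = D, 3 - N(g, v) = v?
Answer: 79488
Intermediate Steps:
N(g, v) = 3 - v
z(Q, b) = -21 - 21*b (z(Q, b) = -7*(3*b + 3) = -7*(3 + 3*b) = -21 - 21*b)
h(o) = 3 - o
I(q) = -4*q
-23*I(u(h(z(3, 4))))*8 = -(-92)*(3 - (-21 - 21*4))*8 = -(-92)*(3 - (-21 - 84))*8 = -(-92)*(3 - 1*(-105))*8 = -(-92)*(3 + 105)*8 = -(-92)*108*8 = -23*(-432)*8 = 9936*8 = 79488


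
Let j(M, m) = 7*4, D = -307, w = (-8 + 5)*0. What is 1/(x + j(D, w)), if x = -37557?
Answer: -1/37529 ≈ -2.6646e-5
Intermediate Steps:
w = 0 (w = -3*0 = 0)
j(M, m) = 28
1/(x + j(D, w)) = 1/(-37557 + 28) = 1/(-37529) = -1/37529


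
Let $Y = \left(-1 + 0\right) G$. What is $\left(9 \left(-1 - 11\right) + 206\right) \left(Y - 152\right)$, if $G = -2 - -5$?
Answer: $-15190$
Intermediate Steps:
$G = 3$ ($G = -2 + 5 = 3$)
$Y = -3$ ($Y = \left(-1 + 0\right) 3 = \left(-1\right) 3 = -3$)
$\left(9 \left(-1 - 11\right) + 206\right) \left(Y - 152\right) = \left(9 \left(-1 - 11\right) + 206\right) \left(-3 - 152\right) = \left(9 \left(-12\right) + 206\right) \left(-155\right) = \left(-108 + 206\right) \left(-155\right) = 98 \left(-155\right) = -15190$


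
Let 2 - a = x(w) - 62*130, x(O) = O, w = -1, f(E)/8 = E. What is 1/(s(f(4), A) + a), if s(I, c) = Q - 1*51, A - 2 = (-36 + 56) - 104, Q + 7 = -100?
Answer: 1/7905 ≈ 0.00012650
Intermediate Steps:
Q = -107 (Q = -7 - 100 = -107)
f(E) = 8*E
A = -82 (A = 2 + ((-36 + 56) - 104) = 2 + (20 - 104) = 2 - 84 = -82)
s(I, c) = -158 (s(I, c) = -107 - 1*51 = -107 - 51 = -158)
a = 8063 (a = 2 - (-1 - 62*130) = 2 - (-1 - 8060) = 2 - 1*(-8061) = 2 + 8061 = 8063)
1/(s(f(4), A) + a) = 1/(-158 + 8063) = 1/7905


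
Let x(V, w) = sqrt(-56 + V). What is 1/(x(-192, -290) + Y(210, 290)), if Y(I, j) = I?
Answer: 105/22174 - I*sqrt(62)/22174 ≈ 0.0047353 - 0.0003551*I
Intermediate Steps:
1/(x(-192, -290) + Y(210, 290)) = 1/(sqrt(-56 - 192) + 210) = 1/(sqrt(-248) + 210) = 1/(2*I*sqrt(62) + 210) = 1/(210 + 2*I*sqrt(62))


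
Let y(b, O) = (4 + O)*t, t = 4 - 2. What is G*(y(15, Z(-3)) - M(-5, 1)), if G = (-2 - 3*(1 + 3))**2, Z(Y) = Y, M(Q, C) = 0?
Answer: 392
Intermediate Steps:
t = 2
y(b, O) = 8 + 2*O (y(b, O) = (4 + O)*2 = 8 + 2*O)
G = 196 (G = (-2 - 3*4)**2 = (-2 - 12)**2 = (-14)**2 = 196)
G*(y(15, Z(-3)) - M(-5, 1)) = 196*((8 + 2*(-3)) - 1*0) = 196*((8 - 6) + 0) = 196*(2 + 0) = 196*2 = 392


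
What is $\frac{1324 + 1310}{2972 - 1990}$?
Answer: $\frac{1317}{491} \approx 2.6823$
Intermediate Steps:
$\frac{1324 + 1310}{2972 - 1990} = \frac{2634}{982} = 2634 \cdot \frac{1}{982} = \frac{1317}{491}$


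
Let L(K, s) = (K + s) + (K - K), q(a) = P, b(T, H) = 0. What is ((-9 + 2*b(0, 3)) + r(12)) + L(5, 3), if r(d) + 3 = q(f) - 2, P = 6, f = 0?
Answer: 0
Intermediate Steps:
q(a) = 6
r(d) = 1 (r(d) = -3 + (6 - 2) = -3 + 4 = 1)
L(K, s) = K + s (L(K, s) = (K + s) + 0 = K + s)
((-9 + 2*b(0, 3)) + r(12)) + L(5, 3) = ((-9 + 2*0) + 1) + (5 + 3) = ((-9 + 0) + 1) + 8 = (-9 + 1) + 8 = -8 + 8 = 0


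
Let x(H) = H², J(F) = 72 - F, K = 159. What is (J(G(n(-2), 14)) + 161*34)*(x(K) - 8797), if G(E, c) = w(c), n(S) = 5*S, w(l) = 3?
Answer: 91370812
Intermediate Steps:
G(E, c) = 3
(J(G(n(-2), 14)) + 161*34)*(x(K) - 8797) = ((72 - 1*3) + 161*34)*(159² - 8797) = ((72 - 3) + 5474)*(25281 - 8797) = (69 + 5474)*16484 = 5543*16484 = 91370812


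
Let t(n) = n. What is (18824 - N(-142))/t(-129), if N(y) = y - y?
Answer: -18824/129 ≈ -145.92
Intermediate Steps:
N(y) = 0
(18824 - N(-142))/t(-129) = (18824 - 1*0)/(-129) = (18824 + 0)*(-1/129) = 18824*(-1/129) = -18824/129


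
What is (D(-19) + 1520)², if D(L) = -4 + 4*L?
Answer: 2073600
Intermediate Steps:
(D(-19) + 1520)² = ((-4 + 4*(-19)) + 1520)² = ((-4 - 76) + 1520)² = (-80 + 1520)² = 1440² = 2073600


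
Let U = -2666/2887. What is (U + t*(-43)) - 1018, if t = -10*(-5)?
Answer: -9148682/2887 ≈ -3168.9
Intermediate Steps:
t = 50
U = -2666/2887 (U = -2666*1/2887 = -2666/2887 ≈ -0.92345)
(U + t*(-43)) - 1018 = (-2666/2887 + 50*(-43)) - 1018 = (-2666/2887 - 2150) - 1018 = -6209716/2887 - 1018 = -9148682/2887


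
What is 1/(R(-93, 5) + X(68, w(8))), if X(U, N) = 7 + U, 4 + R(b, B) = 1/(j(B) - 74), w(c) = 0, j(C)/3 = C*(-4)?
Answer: 134/9513 ≈ 0.014086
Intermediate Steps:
j(C) = -12*C (j(C) = 3*(C*(-4)) = 3*(-4*C) = -12*C)
R(b, B) = -4 + 1/(-74 - 12*B) (R(b, B) = -4 + 1/(-12*B - 74) = -4 + 1/(-74 - 12*B))
1/(R(-93, 5) + X(68, w(8))) = 1/(3*(-99 - 16*5)/(2*(37 + 6*5)) + (7 + 68)) = 1/(3*(-99 - 80)/(2*(37 + 30)) + 75) = 1/((3/2)*(-179)/67 + 75) = 1/((3/2)*(1/67)*(-179) + 75) = 1/(-537/134 + 75) = 1/(9513/134) = 134/9513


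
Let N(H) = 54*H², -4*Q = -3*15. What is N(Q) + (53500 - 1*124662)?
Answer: -514621/8 ≈ -64328.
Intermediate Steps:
Q = 45/4 (Q = -(-3)*15/4 = -¼*(-45) = 45/4 ≈ 11.250)
N(Q) + (53500 - 1*124662) = 54*(45/4)² + (53500 - 1*124662) = 54*(2025/16) + (53500 - 124662) = 54675/8 - 71162 = -514621/8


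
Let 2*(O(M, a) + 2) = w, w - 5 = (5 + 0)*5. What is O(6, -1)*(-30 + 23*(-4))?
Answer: -1586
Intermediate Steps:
w = 30 (w = 5 + (5 + 0)*5 = 5 + 5*5 = 5 + 25 = 30)
O(M, a) = 13 (O(M, a) = -2 + (1/2)*30 = -2 + 15 = 13)
O(6, -1)*(-30 + 23*(-4)) = 13*(-30 + 23*(-4)) = 13*(-30 - 92) = 13*(-122) = -1586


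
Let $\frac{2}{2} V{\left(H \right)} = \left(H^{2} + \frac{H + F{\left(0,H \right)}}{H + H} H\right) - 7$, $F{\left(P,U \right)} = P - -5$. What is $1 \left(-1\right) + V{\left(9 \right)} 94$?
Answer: $7613$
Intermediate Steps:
$F{\left(P,U \right)} = 5 + P$ ($F{\left(P,U \right)} = P + 5 = 5 + P$)
$V{\left(H \right)} = - \frac{9}{2} + H^{2} + \frac{H}{2}$ ($V{\left(H \right)} = \left(H^{2} + \frac{H + \left(5 + 0\right)}{H + H} H\right) - 7 = \left(H^{2} + \frac{H + 5}{2 H} H\right) - 7 = \left(H^{2} + \left(5 + H\right) \frac{1}{2 H} H\right) - 7 = \left(H^{2} + \frac{5 + H}{2 H} H\right) - 7 = \left(H^{2} + \left(\frac{5}{2} + \frac{H}{2}\right)\right) - 7 = \left(\frac{5}{2} + H^{2} + \frac{H}{2}\right) - 7 = - \frac{9}{2} + H^{2} + \frac{H}{2}$)
$1 \left(-1\right) + V{\left(9 \right)} 94 = 1 \left(-1\right) + \left(- \frac{9}{2} + 9^{2} + \frac{1}{2} \cdot 9\right) 94 = -1 + \left(- \frac{9}{2} + 81 + \frac{9}{2}\right) 94 = -1 + 81 \cdot 94 = -1 + 7614 = 7613$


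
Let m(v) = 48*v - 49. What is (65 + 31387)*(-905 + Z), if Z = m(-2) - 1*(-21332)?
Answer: 637909464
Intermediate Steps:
m(v) = -49 + 48*v
Z = 21187 (Z = (-49 + 48*(-2)) - 1*(-21332) = (-49 - 96) + 21332 = -145 + 21332 = 21187)
(65 + 31387)*(-905 + Z) = (65 + 31387)*(-905 + 21187) = 31452*20282 = 637909464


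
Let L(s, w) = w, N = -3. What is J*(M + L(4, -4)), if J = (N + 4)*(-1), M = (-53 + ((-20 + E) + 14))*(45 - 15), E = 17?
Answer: 1264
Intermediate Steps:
M = -1260 (M = (-53 + ((-20 + 17) + 14))*(45 - 15) = (-53 + (-3 + 14))*30 = (-53 + 11)*30 = -42*30 = -1260)
J = -1 (J = (-3 + 4)*(-1) = 1*(-1) = -1)
J*(M + L(4, -4)) = -(-1260 - 4) = -1*(-1264) = 1264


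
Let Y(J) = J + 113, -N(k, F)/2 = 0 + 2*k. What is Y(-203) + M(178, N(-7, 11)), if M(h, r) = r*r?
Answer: 694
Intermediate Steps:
N(k, F) = -4*k (N(k, F) = -2*(0 + 2*k) = -4*k)
Y(J) = 113 + J
M(h, r) = r²
Y(-203) + M(178, N(-7, 11)) = (113 - 203) + (-4*(-7))² = -90 + 28² = -90 + 784 = 694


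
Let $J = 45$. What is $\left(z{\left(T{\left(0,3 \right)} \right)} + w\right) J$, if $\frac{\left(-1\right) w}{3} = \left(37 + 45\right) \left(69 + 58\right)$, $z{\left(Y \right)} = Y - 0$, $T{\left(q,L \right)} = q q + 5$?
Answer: $-1405665$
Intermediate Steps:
$T{\left(q,L \right)} = 5 + q^{2}$ ($T{\left(q,L \right)} = q^{2} + 5 = 5 + q^{2}$)
$z{\left(Y \right)} = Y$ ($z{\left(Y \right)} = Y + 0 = Y$)
$w = -31242$ ($w = - 3 \left(37 + 45\right) \left(69 + 58\right) = - 3 \cdot 82 \cdot 127 = \left(-3\right) 10414 = -31242$)
$\left(z{\left(T{\left(0,3 \right)} \right)} + w\right) J = \left(\left(5 + 0^{2}\right) - 31242\right) 45 = \left(\left(5 + 0\right) - 31242\right) 45 = \left(5 - 31242\right) 45 = \left(-31237\right) 45 = -1405665$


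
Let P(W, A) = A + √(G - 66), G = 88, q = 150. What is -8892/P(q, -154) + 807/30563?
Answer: 634410837/10972117 + 1482*√22/3949 ≈ 59.581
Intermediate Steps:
P(W, A) = A + √22 (P(W, A) = A + √(88 - 66) = A + √22)
-8892/P(q, -154) + 807/30563 = -8892/(-154 + √22) + 807/30563 = 807/30563 - 8892/(-154 + √22)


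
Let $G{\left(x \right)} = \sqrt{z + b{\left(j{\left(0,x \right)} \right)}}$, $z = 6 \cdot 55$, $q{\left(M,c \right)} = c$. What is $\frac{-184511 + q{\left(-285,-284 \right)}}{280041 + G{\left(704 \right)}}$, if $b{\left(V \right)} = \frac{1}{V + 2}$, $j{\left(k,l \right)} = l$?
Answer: $- \frac{7307124935214}{11073322142761} + \frac{36959 \sqrt{164484586}}{11073322142761} \approx -0.65984$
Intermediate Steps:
$z = 330$
$b{\left(V \right)} = \frac{1}{2 + V}$
$G{\left(x \right)} = \sqrt{330 + \frac{1}{2 + x}}$
$\frac{-184511 + q{\left(-285,-284 \right)}}{280041 + G{\left(704 \right)}} = \frac{-184511 - 284}{280041 + \sqrt{\frac{661 + 330 \cdot 704}{2 + 704}}} = - \frac{184795}{280041 + \sqrt{\frac{661 + 232320}{706}}} = - \frac{184795}{280041 + \sqrt{\frac{1}{706} \cdot 232981}} = - \frac{184795}{280041 + \sqrt{\frac{232981}{706}}} = - \frac{184795}{280041 + \frac{\sqrt{164484586}}{706}}$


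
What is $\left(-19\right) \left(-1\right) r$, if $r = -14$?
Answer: $-266$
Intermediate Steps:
$\left(-19\right) \left(-1\right) r = \left(-19\right) \left(-1\right) \left(-14\right) = 19 \left(-14\right) = -266$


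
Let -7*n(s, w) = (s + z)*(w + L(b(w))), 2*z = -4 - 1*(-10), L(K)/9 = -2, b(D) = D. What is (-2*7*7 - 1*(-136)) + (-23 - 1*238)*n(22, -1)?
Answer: -123709/7 ≈ -17673.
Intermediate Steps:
L(K) = -18 (L(K) = 9*(-2) = -18)
z = 3 (z = (-4 - 1*(-10))/2 = (-4 + 10)/2 = (½)*6 = 3)
n(s, w) = -(-18 + w)*(3 + s)/7 (n(s, w) = -(s + 3)*(w - 18)/7 = -(3 + s)*(-18 + w)/7 = -(-18 + w)*(3 + s)/7)
(-2*7*7 - 1*(-136)) + (-23 - 1*238)*n(22, -1) = (-2*7*7 - 1*(-136)) + (-23 - 1*238)*(54/7 - 3/7*(-1) + (18/7)*22 - ⅐*22*(-1)) = (-14*7 + 136) + (-23 - 238)*(54/7 + 3/7 + 396/7 + 22/7) = (-98 + 136) - 261*475/7 = 38 - 123975/7 = -123709/7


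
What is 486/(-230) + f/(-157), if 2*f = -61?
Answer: -69287/36110 ≈ -1.9188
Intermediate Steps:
f = -61/2 (f = (½)*(-61) = -61/2 ≈ -30.500)
486/(-230) + f/(-157) = 486/(-230) - 61/2/(-157) = 486*(-1/230) - 61/2*(-1/157) = -243/115 + 61/314 = -69287/36110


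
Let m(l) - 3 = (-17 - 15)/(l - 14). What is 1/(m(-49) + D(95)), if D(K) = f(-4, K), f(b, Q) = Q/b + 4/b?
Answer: -252/5353 ≈ -0.047076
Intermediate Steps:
f(b, Q) = 4/b + Q/b
m(l) = 3 - 32/(-14 + l) (m(l) = 3 + (-17 - 15)/(l - 14) = 3 - 32/(-14 + l))
D(K) = -1 - K/4 (D(K) = (4 + K)/(-4) = -(4 + K)/4 = -1 - K/4)
1/(m(-49) + D(95)) = 1/((-74 + 3*(-49))/(-14 - 49) + (-1 - ¼*95)) = 1/((-74 - 147)/(-63) + (-1 - 95/4)) = 1/(-1/63*(-221) - 99/4) = 1/(221/63 - 99/4) = 1/(-5353/252) = -252/5353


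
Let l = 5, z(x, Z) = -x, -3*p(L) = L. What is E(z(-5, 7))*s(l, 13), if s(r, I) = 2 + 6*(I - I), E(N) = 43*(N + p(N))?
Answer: 860/3 ≈ 286.67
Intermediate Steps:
p(L) = -L/3
E(N) = 86*N/3 (E(N) = 43*(N - N/3) = 43*(2*N/3) = 86*N/3)
s(r, I) = 2 (s(r, I) = 2 + 6*0 = 2 + 0 = 2)
E(z(-5, 7))*s(l, 13) = (86*(-1*(-5))/3)*2 = ((86/3)*5)*2 = (430/3)*2 = 860/3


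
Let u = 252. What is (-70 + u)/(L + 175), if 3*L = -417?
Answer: 91/18 ≈ 5.0556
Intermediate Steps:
L = -139 (L = (1/3)*(-417) = -139)
(-70 + u)/(L + 175) = (-70 + 252)/(-139 + 175) = 182/36 = 182*(1/36) = 91/18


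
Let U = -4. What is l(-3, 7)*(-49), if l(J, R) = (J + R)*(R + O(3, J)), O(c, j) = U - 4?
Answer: 196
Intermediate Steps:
O(c, j) = -8 (O(c, j) = -4 - 4 = -8)
l(J, R) = (-8 + R)*(J + R) (l(J, R) = (J + R)*(R - 8) = (J + R)*(-8 + R) = (-8 + R)*(J + R))
l(-3, 7)*(-49) = (7**2 - 8*(-3) - 8*7 - 3*7)*(-49) = (49 + 24 - 56 - 21)*(-49) = -4*(-49) = 196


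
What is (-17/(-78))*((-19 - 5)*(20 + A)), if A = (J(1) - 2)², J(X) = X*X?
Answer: -1428/13 ≈ -109.85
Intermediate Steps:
J(X) = X²
A = 1 (A = (1² - 2)² = (1 - 2)² = (-1)² = 1)
(-17/(-78))*((-19 - 5)*(20 + A)) = (-17/(-78))*((-19 - 5)*(20 + 1)) = (-17*(-1/78))*(-24*21) = (17/78)*(-504) = -1428/13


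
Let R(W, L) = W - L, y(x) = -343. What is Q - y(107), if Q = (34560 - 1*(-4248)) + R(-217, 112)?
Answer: 38822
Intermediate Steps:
Q = 38479 (Q = (34560 - 1*(-4248)) + (-217 - 1*112) = (34560 + 4248) + (-217 - 112) = 38808 - 329 = 38479)
Q - y(107) = 38479 - 1*(-343) = 38479 + 343 = 38822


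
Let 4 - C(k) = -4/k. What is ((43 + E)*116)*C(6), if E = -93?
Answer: -81200/3 ≈ -27067.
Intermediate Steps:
C(k) = 4 + 4/k (C(k) = 4 - (-4)/k = 4 + 4/k)
((43 + E)*116)*C(6) = ((43 - 93)*116)*(4 + 4/6) = (-50*116)*(4 + 4*(⅙)) = -5800*(4 + ⅔) = -5800*14/3 = -81200/3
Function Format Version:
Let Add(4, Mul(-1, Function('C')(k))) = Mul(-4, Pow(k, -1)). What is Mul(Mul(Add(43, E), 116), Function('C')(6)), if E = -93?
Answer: Rational(-81200, 3) ≈ -27067.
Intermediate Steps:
Function('C')(k) = Add(4, Mul(4, Pow(k, -1))) (Function('C')(k) = Add(4, Mul(-1, Mul(-4, Pow(k, -1)))) = Add(4, Mul(4, Pow(k, -1))))
Mul(Mul(Add(43, E), 116), Function('C')(6)) = Mul(Mul(Add(43, -93), 116), Add(4, Mul(4, Pow(6, -1)))) = Mul(Mul(-50, 116), Add(4, Mul(4, Rational(1, 6)))) = Mul(-5800, Add(4, Rational(2, 3))) = Mul(-5800, Rational(14, 3)) = Rational(-81200, 3)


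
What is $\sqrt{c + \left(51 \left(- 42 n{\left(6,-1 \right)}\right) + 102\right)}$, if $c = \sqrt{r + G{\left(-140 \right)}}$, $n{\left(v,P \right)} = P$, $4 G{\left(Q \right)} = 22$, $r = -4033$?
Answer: $\frac{\sqrt{8976 + 6 i \sqrt{1790}}}{2} \approx 47.376 + 0.66978 i$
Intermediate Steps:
$G{\left(Q \right)} = \frac{11}{2}$ ($G{\left(Q \right)} = \frac{1}{4} \cdot 22 = \frac{11}{2}$)
$c = \frac{3 i \sqrt{1790}}{2}$ ($c = \sqrt{-4033 + \frac{11}{2}} = \sqrt{- \frac{8055}{2}} = \frac{3 i \sqrt{1790}}{2} \approx 63.463 i$)
$\sqrt{c + \left(51 \left(- 42 n{\left(6,-1 \right)}\right) + 102\right)} = \sqrt{\frac{3 i \sqrt{1790}}{2} + \left(51 \left(\left(-42\right) \left(-1\right)\right) + 102\right)} = \sqrt{\frac{3 i \sqrt{1790}}{2} + \left(51 \cdot 42 + 102\right)} = \sqrt{\frac{3 i \sqrt{1790}}{2} + \left(2142 + 102\right)} = \sqrt{\frac{3 i \sqrt{1790}}{2} + 2244} = \sqrt{2244 + \frac{3 i \sqrt{1790}}{2}}$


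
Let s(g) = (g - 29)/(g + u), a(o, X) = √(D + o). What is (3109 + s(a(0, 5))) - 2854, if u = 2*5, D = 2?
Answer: 12349/49 + 39*√2/98 ≈ 252.58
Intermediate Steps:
u = 10
a(o, X) = √(2 + o)
s(g) = (-29 + g)/(10 + g) (s(g) = (g - 29)/(g + 10) = (-29 + g)/(10 + g))
(3109 + s(a(0, 5))) - 2854 = (3109 + (-29 + √(2 + 0))/(10 + √(2 + 0))) - 2854 = (3109 + (-29 + √2)/(10 + √2)) - 2854 = 255 + (-29 + √2)/(10 + √2)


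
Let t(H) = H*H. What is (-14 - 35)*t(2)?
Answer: -196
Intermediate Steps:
t(H) = H²
(-14 - 35)*t(2) = (-14 - 35)*2² = -49*4 = -196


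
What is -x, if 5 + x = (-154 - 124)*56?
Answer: 15573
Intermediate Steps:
x = -15573 (x = -5 + (-154 - 124)*56 = -5 - 278*56 = -5 - 15568 = -15573)
-x = -1*(-15573) = 15573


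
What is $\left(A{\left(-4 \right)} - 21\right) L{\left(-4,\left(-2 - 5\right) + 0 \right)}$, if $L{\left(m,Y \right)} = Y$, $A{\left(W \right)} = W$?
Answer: $175$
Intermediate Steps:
$\left(A{\left(-4 \right)} - 21\right) L{\left(-4,\left(-2 - 5\right) + 0 \right)} = \left(-4 - 21\right) \left(\left(-2 - 5\right) + 0\right) = - 25 \left(-7 + 0\right) = \left(-25\right) \left(-7\right) = 175$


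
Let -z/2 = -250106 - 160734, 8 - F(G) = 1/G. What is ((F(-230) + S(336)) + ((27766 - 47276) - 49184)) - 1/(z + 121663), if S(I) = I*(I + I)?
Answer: 34087115375453/216968890 ≈ 1.5711e+5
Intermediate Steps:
S(I) = 2*I² (S(I) = I*(2*I) = 2*I²)
F(G) = 8 - 1/G
z = 821680 (z = -2*(-250106 - 160734) = -2*(-410840) = 821680)
((F(-230) + S(336)) + ((27766 - 47276) - 49184)) - 1/(z + 121663) = (((8 - 1/(-230)) + 2*336²) + ((27766 - 47276) - 49184)) - 1/(821680 + 121663) = (((8 - 1*(-1/230)) + 2*112896) + (-19510 - 49184)) - 1/943343 = (((8 + 1/230) + 225792) - 68694) - 1*1/943343 = ((1841/230 + 225792) - 68694) - 1/943343 = (51934001/230 - 68694) - 1/943343 = 36134381/230 - 1/943343 = 34087115375453/216968890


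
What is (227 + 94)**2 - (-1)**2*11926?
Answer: 91115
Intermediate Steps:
(227 + 94)**2 - (-1)**2*11926 = 321**2 - 11926 = 103041 - 1*11926 = 103041 - 11926 = 91115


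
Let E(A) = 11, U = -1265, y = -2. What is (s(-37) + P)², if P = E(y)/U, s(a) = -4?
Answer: 212521/13225 ≈ 16.070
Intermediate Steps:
P = -1/115 (P = 11/(-1265) = 11*(-1/1265) = -1/115 ≈ -0.0086956)
(s(-37) + P)² = (-4 - 1/115)² = (-461/115)² = 212521/13225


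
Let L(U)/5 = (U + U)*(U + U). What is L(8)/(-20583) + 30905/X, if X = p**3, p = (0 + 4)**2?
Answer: 630874735/84307968 ≈ 7.4830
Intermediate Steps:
p = 16 (p = 4**2 = 16)
L(U) = 20*U**2 (L(U) = 5*((U + U)*(U + U)) = 5*((2*U)*(2*U)) = 5*(4*U**2) = 20*U**2)
X = 4096 (X = 16**3 = 4096)
L(8)/(-20583) + 30905/X = (20*8**2)/(-20583) + 30905/4096 = (20*64)*(-1/20583) + 30905*(1/4096) = 1280*(-1/20583) + 30905/4096 = -1280/20583 + 30905/4096 = 630874735/84307968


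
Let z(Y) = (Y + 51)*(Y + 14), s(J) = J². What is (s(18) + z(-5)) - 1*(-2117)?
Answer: 2855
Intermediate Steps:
z(Y) = (14 + Y)*(51 + Y) (z(Y) = (51 + Y)*(14 + Y) = (14 + Y)*(51 + Y))
(s(18) + z(-5)) - 1*(-2117) = (18² + (714 + (-5)² + 65*(-5))) - 1*(-2117) = (324 + (714 + 25 - 325)) + 2117 = (324 + 414) + 2117 = 738 + 2117 = 2855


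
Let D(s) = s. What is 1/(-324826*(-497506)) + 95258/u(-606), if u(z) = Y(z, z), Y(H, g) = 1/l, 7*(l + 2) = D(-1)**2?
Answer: -200121577758448417/1131220187692 ≈ -1.7691e+5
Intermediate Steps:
l = -13/7 (l = -2 + (1/7)*(-1)**2 = -2 + (1/7)*1 = -2 + 1/7 = -13/7 ≈ -1.8571)
Y(H, g) = -7/13 (Y(H, g) = 1/(-13/7) = -7/13)
u(z) = -7/13
1/(-324826*(-497506)) + 95258/u(-606) = 1/(-324826*(-497506)) + 95258/(-7/13) = -1/324826*(-1/497506) + 95258*(-13/7) = 1/161602883956 - 1238354/7 = -200121577758448417/1131220187692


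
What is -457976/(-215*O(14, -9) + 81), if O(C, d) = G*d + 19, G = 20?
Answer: -57247/4337 ≈ -13.200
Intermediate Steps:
O(C, d) = 19 + 20*d (O(C, d) = 20*d + 19 = 19 + 20*d)
-457976/(-215*O(14, -9) + 81) = -457976/(-215*(19 + 20*(-9)) + 81) = -457976/(-215*(19 - 180) + 81) = -457976/(-215*(-161) + 81) = -457976/(34615 + 81) = -457976/34696 = -457976*1/34696 = -57247/4337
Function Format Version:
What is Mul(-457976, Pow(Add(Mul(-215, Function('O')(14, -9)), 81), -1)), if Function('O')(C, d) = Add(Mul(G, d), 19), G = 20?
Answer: Rational(-57247, 4337) ≈ -13.200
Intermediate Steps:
Function('O')(C, d) = Add(19, Mul(20, d)) (Function('O')(C, d) = Add(Mul(20, d), 19) = Add(19, Mul(20, d)))
Mul(-457976, Pow(Add(Mul(-215, Function('O')(14, -9)), 81), -1)) = Mul(-457976, Pow(Add(Mul(-215, Add(19, Mul(20, -9))), 81), -1)) = Mul(-457976, Pow(Add(Mul(-215, Add(19, -180)), 81), -1)) = Mul(-457976, Pow(Add(Mul(-215, -161), 81), -1)) = Mul(-457976, Pow(Add(34615, 81), -1)) = Mul(-457976, Pow(34696, -1)) = Mul(-457976, Rational(1, 34696)) = Rational(-57247, 4337)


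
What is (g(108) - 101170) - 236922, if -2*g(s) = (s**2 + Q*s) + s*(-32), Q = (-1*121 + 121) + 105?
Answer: -347866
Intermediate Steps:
Q = 105 (Q = (-121 + 121) + 105 = 0 + 105 = 105)
g(s) = -73*s/2 - s**2/2 (g(s) = -((s**2 + 105*s) + s*(-32))/2 = -((s**2 + 105*s) - 32*s)/2 = -(s**2 + 73*s)/2 = -73*s/2 - s**2/2)
(g(108) - 101170) - 236922 = (-1/2*108*(73 + 108) - 101170) - 236922 = (-1/2*108*181 - 101170) - 236922 = (-9774 - 101170) - 236922 = -110944 - 236922 = -347866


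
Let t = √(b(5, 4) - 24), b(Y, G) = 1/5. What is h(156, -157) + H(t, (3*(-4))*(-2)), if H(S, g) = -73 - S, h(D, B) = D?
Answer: 83 - I*√595/5 ≈ 83.0 - 4.8785*I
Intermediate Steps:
b(Y, G) = ⅕
t = I*√595/5 (t = √(⅕ - 24) = √(-119/5) = I*√595/5 ≈ 4.8785*I)
h(156, -157) + H(t, (3*(-4))*(-2)) = 156 + (-73 - I*√595/5) = 83 - I*√595/5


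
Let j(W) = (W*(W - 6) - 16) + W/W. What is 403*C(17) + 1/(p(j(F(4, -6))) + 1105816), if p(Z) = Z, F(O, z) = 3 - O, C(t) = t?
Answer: 7575890609/1105808 ≈ 6851.0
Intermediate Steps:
j(W) = -15 + W*(-6 + W) (j(W) = (W*(-6 + W) - 16) + 1 = (-16 + W*(-6 + W)) + 1 = -15 + W*(-6 + W))
403*C(17) + 1/(p(j(F(4, -6))) + 1105816) = 403*17 + 1/((-15 + (3 - 1*4)² - 6*(3 - 1*4)) + 1105816) = 6851 + 1/((-15 + (3 - 4)² - 6*(3 - 4)) + 1105816) = 6851 + 1/((-15 + (-1)² - 6*(-1)) + 1105816) = 6851 + 1/((-15 + 1 + 6) + 1105816) = 6851 + 1/(-8 + 1105816) = 6851 + 1/1105808 = 7575890609/1105808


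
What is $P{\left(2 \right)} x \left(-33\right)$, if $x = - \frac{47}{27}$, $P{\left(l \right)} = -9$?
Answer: $-517$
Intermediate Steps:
$x = - \frac{47}{27}$ ($x = \left(-47\right) \frac{1}{27} = - \frac{47}{27} \approx -1.7407$)
$P{\left(2 \right)} x \left(-33\right) = \left(-9\right) \left(- \frac{47}{27}\right) \left(-33\right) = \frac{47}{3} \left(-33\right) = -517$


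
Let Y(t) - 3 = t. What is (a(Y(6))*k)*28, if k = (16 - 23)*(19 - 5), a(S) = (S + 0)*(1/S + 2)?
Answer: -52136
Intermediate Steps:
Y(t) = 3 + t
a(S) = S*(2 + 1/S)
k = -98 (k = -7*14 = -98)
(a(Y(6))*k)*28 = ((1 + 2*(3 + 6))*(-98))*28 = ((1 + 2*9)*(-98))*28 = ((1 + 18)*(-98))*28 = (19*(-98))*28 = -1862*28 = -52136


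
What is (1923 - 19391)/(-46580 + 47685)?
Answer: -17468/1105 ≈ -15.808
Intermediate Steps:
(1923 - 19391)/(-46580 + 47685) = -17468/1105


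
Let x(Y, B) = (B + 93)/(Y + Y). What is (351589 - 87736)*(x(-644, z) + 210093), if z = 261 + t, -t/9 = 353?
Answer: 71399309664771/1288 ≈ 5.5434e+10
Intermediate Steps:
t = -3177 (t = -9*353 = -3177)
z = -2916 (z = 261 - 3177 = -2916)
x(Y, B) = (93 + B)/(2*Y) (x(Y, B) = (93 + B)/((2*Y)) = (93 + B)*(1/(2*Y)) = (93 + B)/(2*Y))
(351589 - 87736)*(x(-644, z) + 210093) = (351589 - 87736)*((½)*(93 - 2916)/(-644) + 210093) = 263853*((½)*(-1/644)*(-2823) + 210093) = 263853*(2823/1288 + 210093) = 263853*(270602607/1288) = 71399309664771/1288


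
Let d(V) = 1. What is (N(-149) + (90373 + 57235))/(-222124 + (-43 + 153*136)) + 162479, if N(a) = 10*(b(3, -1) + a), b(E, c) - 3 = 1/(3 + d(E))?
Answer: 65432925621/402718 ≈ 1.6248e+5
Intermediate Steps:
b(E, c) = 13/4 (b(E, c) = 3 + 1/(3 + 1) = 3 + 1/4 = 3 + ¼ = 13/4)
N(a) = 65/2 + 10*a (N(a) = 10*(13/4 + a) = 65/2 + 10*a)
(N(-149) + (90373 + 57235))/(-222124 + (-43 + 153*136)) + 162479 = ((65/2 + 10*(-149)) + (90373 + 57235))/(-222124 + (-43 + 153*136)) + 162479 = ((65/2 - 1490) + 147608)/(-222124 + (-43 + 20808)) + 162479 = (-2915/2 + 147608)/(-222124 + 20765) + 162479 = (292301/2)/(-201359) + 162479 = (292301/2)*(-1/201359) + 162479 = -292301/402718 + 162479 = 65432925621/402718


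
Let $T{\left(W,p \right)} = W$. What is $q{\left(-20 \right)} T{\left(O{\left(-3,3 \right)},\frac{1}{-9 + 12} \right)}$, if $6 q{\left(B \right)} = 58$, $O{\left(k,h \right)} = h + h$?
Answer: $58$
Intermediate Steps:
$O{\left(k,h \right)} = 2 h$
$q{\left(B \right)} = \frac{29}{3}$ ($q{\left(B \right)} = \frac{1}{6} \cdot 58 = \frac{29}{3}$)
$q{\left(-20 \right)} T{\left(O{\left(-3,3 \right)},\frac{1}{-9 + 12} \right)} = \frac{29 \cdot 2 \cdot 3}{3} = \frac{29}{3} \cdot 6 = 58$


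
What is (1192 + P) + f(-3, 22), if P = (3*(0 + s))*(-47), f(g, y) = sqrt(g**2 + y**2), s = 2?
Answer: 910 + sqrt(493) ≈ 932.20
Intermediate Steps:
P = -282 (P = (3*(0 + 2))*(-47) = (3*2)*(-47) = 6*(-47) = -282)
(1192 + P) + f(-3, 22) = (1192 - 282) + sqrt((-3)**2 + 22**2) = 910 + sqrt(9 + 484) = 910 + sqrt(493)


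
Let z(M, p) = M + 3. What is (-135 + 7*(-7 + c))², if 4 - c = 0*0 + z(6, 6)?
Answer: 47961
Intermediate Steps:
z(M, p) = 3 + M
c = -5 (c = 4 - (0*0 + (3 + 6)) = 4 - (0 + 9) = 4 - 1*9 = 4 - 9 = -5)
(-135 + 7*(-7 + c))² = (-135 + 7*(-7 - 5))² = (-135 + 7*(-12))² = (-135 - 84)² = (-219)² = 47961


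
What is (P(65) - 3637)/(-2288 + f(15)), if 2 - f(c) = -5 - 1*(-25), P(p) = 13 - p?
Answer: 3689/2306 ≈ 1.5997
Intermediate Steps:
f(c) = -18 (f(c) = 2 - (-5 - 1*(-25)) = 2 - (-5 + 25) = 2 - 1*20 = 2 - 20 = -18)
(P(65) - 3637)/(-2288 + f(15)) = ((13 - 1*65) - 3637)/(-2288 - 18) = ((13 - 65) - 3637)/(-2306) = (-52 - 3637)*(-1/2306) = -3689*(-1/2306) = 3689/2306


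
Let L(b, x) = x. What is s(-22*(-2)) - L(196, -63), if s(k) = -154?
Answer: -91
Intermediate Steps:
s(-22*(-2)) - L(196, -63) = -154 - 1*(-63) = -154 + 63 = -91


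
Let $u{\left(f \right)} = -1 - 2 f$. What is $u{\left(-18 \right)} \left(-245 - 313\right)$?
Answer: $-19530$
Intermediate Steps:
$u{\left(-18 \right)} \left(-245 - 313\right) = \left(-1 - -36\right) \left(-245 - 313\right) = \left(-1 + 36\right) \left(-558\right) = 35 \left(-558\right) = -19530$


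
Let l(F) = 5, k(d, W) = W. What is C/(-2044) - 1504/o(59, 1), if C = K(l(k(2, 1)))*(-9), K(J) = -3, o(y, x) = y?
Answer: -3075769/120596 ≈ -25.505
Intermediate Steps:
C = 27 (C = -3*(-9) = 27)
C/(-2044) - 1504/o(59, 1) = 27/(-2044) - 1504/59 = 27*(-1/2044) - 1504*1/59 = -27/2044 - 1504/59 = -3075769/120596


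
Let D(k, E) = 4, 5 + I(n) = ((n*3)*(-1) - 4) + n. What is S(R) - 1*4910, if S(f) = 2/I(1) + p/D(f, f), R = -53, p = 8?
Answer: -53990/11 ≈ -4908.2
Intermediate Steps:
I(n) = -9 - 2*n (I(n) = -5 + (((n*3)*(-1) - 4) + n) = -5 + (((3*n)*(-1) - 4) + n) = -5 + ((-3*n - 4) + n) = -5 + ((-4 - 3*n) + n) = -5 + (-4 - 2*n) = -9 - 2*n)
S(f) = 20/11 (S(f) = 2/(-9 - 2*1) + 8/4 = 2/(-9 - 2) + 8*(¼) = 2/(-11) + 2 = 2*(-1/11) + 2 = -2/11 + 2 = 20/11)
S(R) - 1*4910 = 20/11 - 1*4910 = 20/11 - 4910 = -53990/11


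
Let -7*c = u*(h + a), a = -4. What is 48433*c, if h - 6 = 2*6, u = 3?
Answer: -290598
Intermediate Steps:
h = 18 (h = 6 + 2*6 = 6 + 12 = 18)
c = -6 (c = -3*(18 - 4)/7 = -3*14/7 = -⅐*42 = -6)
48433*c = 48433*(-6) = -290598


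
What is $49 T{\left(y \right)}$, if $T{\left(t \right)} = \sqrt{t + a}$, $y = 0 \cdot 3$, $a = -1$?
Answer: $49 i \approx 49.0 i$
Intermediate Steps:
$y = 0$
$T{\left(t \right)} = \sqrt{-1 + t}$ ($T{\left(t \right)} = \sqrt{t - 1} = \sqrt{-1 + t}$)
$49 T{\left(y \right)} = 49 \sqrt{-1 + 0} = 49 \sqrt{-1} = 49 i$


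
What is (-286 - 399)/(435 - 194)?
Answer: -685/241 ≈ -2.8423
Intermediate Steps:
(-286 - 399)/(435 - 194) = -685/241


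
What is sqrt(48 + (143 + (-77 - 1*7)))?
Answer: sqrt(107) ≈ 10.344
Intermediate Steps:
sqrt(48 + (143 + (-77 - 1*7))) = sqrt(48 + (143 + (-77 - 7))) = sqrt(48 + (143 - 84)) = sqrt(48 + 59) = sqrt(107)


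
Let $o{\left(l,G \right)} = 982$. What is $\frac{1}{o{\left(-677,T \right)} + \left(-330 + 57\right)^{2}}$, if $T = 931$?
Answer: $\frac{1}{75511} \approx 1.3243 \cdot 10^{-5}$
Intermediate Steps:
$\frac{1}{o{\left(-677,T \right)} + \left(-330 + 57\right)^{2}} = \frac{1}{982 + \left(-330 + 57\right)^{2}} = \frac{1}{982 + \left(-273\right)^{2}} = \frac{1}{982 + 74529} = \frac{1}{75511}$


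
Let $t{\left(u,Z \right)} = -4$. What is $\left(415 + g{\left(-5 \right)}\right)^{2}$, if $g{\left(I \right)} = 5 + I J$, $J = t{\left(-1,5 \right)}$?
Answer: $193600$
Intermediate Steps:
$J = -4$
$g{\left(I \right)} = 5 - 4 I$ ($g{\left(I \right)} = 5 + I \left(-4\right) = 5 - 4 I$)
$\left(415 + g{\left(-5 \right)}\right)^{2} = \left(415 + \left(5 - -20\right)\right)^{2} = \left(415 + \left(5 + 20\right)\right)^{2} = \left(415 + 25\right)^{2} = 440^{2} = 193600$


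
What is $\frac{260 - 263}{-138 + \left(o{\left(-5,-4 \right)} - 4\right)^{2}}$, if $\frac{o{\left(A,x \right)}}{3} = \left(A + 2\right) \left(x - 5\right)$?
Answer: $- \frac{3}{5791} \approx -0.00051805$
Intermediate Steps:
$o{\left(A,x \right)} = 3 \left(-5 + x\right) \left(2 + A\right)$ ($o{\left(A,x \right)} = 3 \left(A + 2\right) \left(x - 5\right) = 3 \left(2 + A\right) \left(-5 + x\right) = 3 \left(-5 + x\right) \left(2 + A\right)$)
$\frac{260 - 263}{-138 + \left(o{\left(-5,-4 \right)} - 4\right)^{2}} = \frac{260 - 263}{-138 + \left(\left(-30 - -75 + 6 \left(-4\right) + 3 \left(-5\right) \left(-4\right)\right) - 4\right)^{2}} = - \frac{3}{-138 + \left(\left(-30 + 75 - 24 + 60\right) - 4\right)^{2}} = - \frac{3}{-138 + \left(81 - 4\right)^{2}} = - \frac{3}{-138 + 77^{2}} = - \frac{3}{-138 + 5929} = - \frac{3}{5791}$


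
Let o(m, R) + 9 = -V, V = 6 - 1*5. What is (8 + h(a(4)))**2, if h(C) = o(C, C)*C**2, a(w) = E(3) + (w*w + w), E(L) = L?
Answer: 27899524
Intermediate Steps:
V = 1 (V = 6 - 5 = 1)
o(m, R) = -10 (o(m, R) = -9 - 1*1 = -9 - 1 = -10)
a(w) = 3 + w + w**2 (a(w) = 3 + (w*w + w) = 3 + (w**2 + w) = 3 + (w + w**2) = 3 + w + w**2)
h(C) = -10*C**2
(8 + h(a(4)))**2 = (8 - 10*(3 + 4 + 4**2)**2)**2 = (8 - 10*(3 + 4 + 16)**2)**2 = (8 - 10*23**2)**2 = (8 - 10*529)**2 = (8 - 5290)**2 = (-5282)**2 = 27899524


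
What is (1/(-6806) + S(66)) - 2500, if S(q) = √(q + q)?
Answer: -17015001/6806 + 2*√33 ≈ -2488.5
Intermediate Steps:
S(q) = √2*√q (S(q) = √(2*q) = √2*√q)
(1/(-6806) + S(66)) - 2500 = (1/(-6806) + √2*√66) - 2500 = (-1/6806 + 2*√33) - 2500 = -17015001/6806 + 2*√33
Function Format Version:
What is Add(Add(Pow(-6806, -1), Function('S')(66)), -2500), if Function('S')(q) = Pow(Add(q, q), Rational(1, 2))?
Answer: Add(Rational(-17015001, 6806), Mul(2, Pow(33, Rational(1, 2)))) ≈ -2488.5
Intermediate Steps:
Function('S')(q) = Mul(Pow(2, Rational(1, 2)), Pow(q, Rational(1, 2))) (Function('S')(q) = Pow(Mul(2, q), Rational(1, 2)) = Mul(Pow(2, Rational(1, 2)), Pow(q, Rational(1, 2))))
Add(Add(Pow(-6806, -1), Function('S')(66)), -2500) = Add(Add(Pow(-6806, -1), Mul(Pow(2, Rational(1, 2)), Pow(66, Rational(1, 2)))), -2500) = Add(Add(Rational(-1, 6806), Mul(2, Pow(33, Rational(1, 2)))), -2500) = Add(Rational(-17015001, 6806), Mul(2, Pow(33, Rational(1, 2))))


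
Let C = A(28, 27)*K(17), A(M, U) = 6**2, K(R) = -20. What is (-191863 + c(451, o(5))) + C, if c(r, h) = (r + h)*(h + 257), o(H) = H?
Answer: -73111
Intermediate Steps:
c(r, h) = (257 + h)*(h + r) (c(r, h) = (h + r)*(257 + h) = (257 + h)*(h + r))
A(M, U) = 36
C = -720 (C = 36*(-20) = -720)
(-191863 + c(451, o(5))) + C = (-191863 + (5**2 + 257*5 + 257*451 + 5*451)) - 720 = (-191863 + (25 + 1285 + 115907 + 2255)) - 720 = (-191863 + 119472) - 720 = -72391 - 720 = -73111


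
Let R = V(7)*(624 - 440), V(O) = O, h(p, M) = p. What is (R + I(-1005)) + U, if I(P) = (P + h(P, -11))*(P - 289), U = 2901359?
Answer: 5503587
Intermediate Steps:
R = 1288 (R = 7*(624 - 440) = 7*184 = 1288)
I(P) = 2*P*(-289 + P) (I(P) = (P + P)*(P - 289) = (2*P)*(-289 + P) = 2*P*(-289 + P))
(R + I(-1005)) + U = (1288 + 2*(-1005)*(-289 - 1005)) + 2901359 = (1288 + 2*(-1005)*(-1294)) + 2901359 = (1288 + 2600940) + 2901359 = 2602228 + 2901359 = 5503587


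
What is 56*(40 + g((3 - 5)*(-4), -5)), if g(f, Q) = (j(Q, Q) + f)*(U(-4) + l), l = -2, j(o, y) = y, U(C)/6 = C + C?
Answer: -6160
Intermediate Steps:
U(C) = 12*C (U(C) = 6*(C + C) = 6*(2*C) = 12*C)
g(f, Q) = -50*Q - 50*f (g(f, Q) = (Q + f)*(12*(-4) - 2) = (Q + f)*(-48 - 2) = (Q + f)*(-50) = -50*Q - 50*f)
56*(40 + g((3 - 5)*(-4), -5)) = 56*(40 + (-50*(-5) - 50*(3 - 5)*(-4))) = 56*(40 + (250 - (-100)*(-4))) = 56*(40 + (250 - 50*8)) = 56*(40 + (250 - 400)) = 56*(40 - 150) = 56*(-110) = -6160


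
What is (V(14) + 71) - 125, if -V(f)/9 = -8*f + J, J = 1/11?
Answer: 10485/11 ≈ 953.18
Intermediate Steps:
J = 1/11 ≈ 0.090909
V(f) = -9/11 + 72*f (V(f) = -9*(-8*f + 1/11) = -9*(1/11 - 8*f) = -9/11 + 72*f)
(V(14) + 71) - 125 = ((-9/11 + 72*14) + 71) - 125 = ((-9/11 + 1008) + 71) - 125 = (11079/11 + 71) - 125 = 11860/11 - 125 = 10485/11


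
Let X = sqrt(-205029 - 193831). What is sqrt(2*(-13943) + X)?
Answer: sqrt(-27886 + 14*I*sqrt(2035)) ≈ 1.891 + 167.0*I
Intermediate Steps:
X = 14*I*sqrt(2035) (X = sqrt(-398860) = 14*I*sqrt(2035) ≈ 631.55*I)
sqrt(2*(-13943) + X) = sqrt(2*(-13943) + 14*I*sqrt(2035)) = sqrt(-27886 + 14*I*sqrt(2035))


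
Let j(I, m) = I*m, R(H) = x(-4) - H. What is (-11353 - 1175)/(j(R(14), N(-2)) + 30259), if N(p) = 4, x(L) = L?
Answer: -12528/30187 ≈ -0.41501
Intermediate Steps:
R(H) = -4 - H
(-11353 - 1175)/(j(R(14), N(-2)) + 30259) = (-11353 - 1175)/((-4 - 1*14)*4 + 30259) = -12528/((-4 - 14)*4 + 30259) = -12528/(-18*4 + 30259) = -12528/(-72 + 30259) = -12528/30187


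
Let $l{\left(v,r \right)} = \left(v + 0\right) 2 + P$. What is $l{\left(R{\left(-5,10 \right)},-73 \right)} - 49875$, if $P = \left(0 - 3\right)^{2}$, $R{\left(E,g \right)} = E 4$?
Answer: $-49906$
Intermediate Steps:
$R{\left(E,g \right)} = 4 E$
$P = 9$ ($P = \left(-3\right)^{2} = 9$)
$l{\left(v,r \right)} = 9 + 2 v$ ($l{\left(v,r \right)} = \left(v + 0\right) 2 + 9 = v 2 + 9 = 2 v + 9 = 9 + 2 v$)
$l{\left(R{\left(-5,10 \right)},-73 \right)} - 49875 = \left(9 + 2 \cdot 4 \left(-5\right)\right) - 49875 = \left(9 + 2 \left(-20\right)\right) - 49875 = \left(9 - 40\right) - 49875 = -31 - 49875 = -49906$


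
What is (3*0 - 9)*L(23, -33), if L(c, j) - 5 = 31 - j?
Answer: -621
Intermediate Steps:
L(c, j) = 36 - j (L(c, j) = 5 + (31 - j) = 36 - j)
(3*0 - 9)*L(23, -33) = (3*0 - 9)*(36 - 1*(-33)) = (0 - 9)*(36 + 33) = -9*69 = -621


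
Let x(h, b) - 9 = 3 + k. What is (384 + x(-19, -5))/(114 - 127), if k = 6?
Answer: -402/13 ≈ -30.923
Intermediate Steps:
x(h, b) = 18 (x(h, b) = 9 + (3 + 6) = 9 + 9 = 18)
(384 + x(-19, -5))/(114 - 127) = (384 + 18)/(114 - 127) = 402/(-13) = 402*(-1/13) = -402/13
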